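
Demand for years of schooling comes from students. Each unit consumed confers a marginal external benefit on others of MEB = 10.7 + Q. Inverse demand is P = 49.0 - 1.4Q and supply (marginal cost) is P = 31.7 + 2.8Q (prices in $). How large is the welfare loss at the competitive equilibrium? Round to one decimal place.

Market equilibrium (private): 31.7 + 2.8Q = 49.0 - 1.4Q → Q_m = 4.1190.
Social marginal benefit = demand + MEB = 59.7 - 0.4Q.
Set SMB = MC: 59.7 - 0.4Q = 31.7 + 2.8Q → Q* = 8.7500.
The welfare-loss triangle has base |Q_m − Q*| and height MEB(Q_m) (the vertical gap between SMB and MC is zero at Q* and MEB at Q_m).
DWL = ½ × 4.6310 × 14.8190 = 34.3134.

DWL = $34.3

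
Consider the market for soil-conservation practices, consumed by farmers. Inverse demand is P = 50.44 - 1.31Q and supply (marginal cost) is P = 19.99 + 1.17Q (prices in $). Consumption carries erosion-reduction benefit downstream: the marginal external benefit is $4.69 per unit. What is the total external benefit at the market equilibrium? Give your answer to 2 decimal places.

Market equilibrium (private): 19.99 + 1.17Q = 50.44 - 1.31Q → Q_m = 12.2782.
Total external benefit = MEB × Q_m = 4.69 × 12.2782 = 57.5848.

$57.58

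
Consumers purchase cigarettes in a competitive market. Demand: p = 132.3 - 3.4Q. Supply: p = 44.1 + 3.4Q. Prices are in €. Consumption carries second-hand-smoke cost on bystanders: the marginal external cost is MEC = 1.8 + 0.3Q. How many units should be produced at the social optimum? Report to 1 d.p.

Q* = 12.2

Social marginal benefit = demand − MEC = 130.5 - 3.7Q.
Set SMB = MC: 130.5 - 3.7Q = 44.1 + 3.4Q → Q* = 12.1690.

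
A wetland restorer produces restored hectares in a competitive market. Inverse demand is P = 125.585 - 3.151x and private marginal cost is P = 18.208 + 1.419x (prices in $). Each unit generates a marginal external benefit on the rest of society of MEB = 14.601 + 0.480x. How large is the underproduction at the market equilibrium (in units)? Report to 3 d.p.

Market equilibrium (private): 18.208 + 1.419x = 125.585 - 3.151x → x_m = 23.4961.
Social marginal cost = private MC − MEB = 3.607 + 0.939x.
Set SMC = demand: 3.607 + 0.939x = 125.585 - 3.151x → x* = 29.8235.
Gap = |23.4961 − 29.8235| = 6.3274.

6.327 units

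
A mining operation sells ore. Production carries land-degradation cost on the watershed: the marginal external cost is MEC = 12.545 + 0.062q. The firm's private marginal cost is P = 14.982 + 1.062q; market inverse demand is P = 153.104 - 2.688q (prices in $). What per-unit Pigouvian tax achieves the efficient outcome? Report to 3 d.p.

Social marginal cost = private MC + MEC = 27.527 + 1.124q.
Set SMC = demand: 27.527 + 1.124q = 153.104 - 2.688q → q* = 32.9425.
The Pigouvian tax equals MEC at q*: 12.545 + 0.062×32.9425 = 14.5874.

tax = $14.587 per unit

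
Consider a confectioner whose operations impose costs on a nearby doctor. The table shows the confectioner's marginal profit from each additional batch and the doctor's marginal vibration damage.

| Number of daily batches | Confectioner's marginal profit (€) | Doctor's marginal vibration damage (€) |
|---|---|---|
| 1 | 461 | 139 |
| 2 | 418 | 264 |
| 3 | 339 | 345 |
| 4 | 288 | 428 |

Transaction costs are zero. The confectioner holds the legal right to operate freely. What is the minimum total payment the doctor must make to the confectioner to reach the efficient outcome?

Left alone the confectioner would choose level 4 (marginal profit stays positive).
Efficient level: k* = 2 (marginal profit ≥ marginal vibration damage through 2).
The doctor must at least cover the confectioner's forgone profit from cutting 4→2: 339 + 288 = 627.

€627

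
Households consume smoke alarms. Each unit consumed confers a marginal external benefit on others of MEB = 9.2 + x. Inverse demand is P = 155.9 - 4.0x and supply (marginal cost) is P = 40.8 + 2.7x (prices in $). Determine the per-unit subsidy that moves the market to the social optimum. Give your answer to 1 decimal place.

subsidy = $31.0 per unit

Social marginal benefit = demand + MEB = 165.1 - 3.0x.
Set SMB = MC: 165.1 - 3.0x = 40.8 + 2.7x → x* = 21.8070.
The Pigouvian subsidy equals MEB at x*: 9.2 + 1.0×21.8070 = 31.0070.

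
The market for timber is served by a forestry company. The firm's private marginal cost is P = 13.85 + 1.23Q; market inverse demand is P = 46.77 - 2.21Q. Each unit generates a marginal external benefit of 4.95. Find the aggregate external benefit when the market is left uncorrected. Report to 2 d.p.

47.37

Market equilibrium (private): 13.85 + 1.23Q = 46.77 - 2.21Q → Q_m = 9.5698.
Total external benefit = MEB × Q_m = 4.95 × 9.5698 = 47.3705.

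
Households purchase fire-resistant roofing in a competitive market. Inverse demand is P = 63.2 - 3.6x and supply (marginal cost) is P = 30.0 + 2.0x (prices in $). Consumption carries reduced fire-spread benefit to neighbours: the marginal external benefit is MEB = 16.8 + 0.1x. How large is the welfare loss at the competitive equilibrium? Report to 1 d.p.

Market equilibrium (private): 30.0 + 2.0x = 63.2 - 3.6x → x_m = 5.9286.
Social marginal benefit = demand + MEB = 80.0 - 3.5x.
Set SMB = MC: 80.0 - 3.5x = 30.0 + 2.0x → x* = 9.0909.
The loss is the area between SMB and MC from x* to x_m; with linear curves that's a triangle of height MEB(x_m).
DWL = ½ × 3.1623 × 17.3929 = 27.5008.

DWL = $27.5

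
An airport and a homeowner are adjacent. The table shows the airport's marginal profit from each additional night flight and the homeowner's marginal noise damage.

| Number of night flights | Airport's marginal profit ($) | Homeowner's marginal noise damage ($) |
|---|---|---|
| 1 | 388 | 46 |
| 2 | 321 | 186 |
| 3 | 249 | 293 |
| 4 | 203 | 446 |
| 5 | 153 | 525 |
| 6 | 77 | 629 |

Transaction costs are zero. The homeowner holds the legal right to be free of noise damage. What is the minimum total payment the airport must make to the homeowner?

Efficient level: marginal profit ≥ marginal noise damage through level 2, so k* = 2.
With the homeowner holding the right, the airport must at least compensate total damage at k*: 46 + 186 = 232.

$232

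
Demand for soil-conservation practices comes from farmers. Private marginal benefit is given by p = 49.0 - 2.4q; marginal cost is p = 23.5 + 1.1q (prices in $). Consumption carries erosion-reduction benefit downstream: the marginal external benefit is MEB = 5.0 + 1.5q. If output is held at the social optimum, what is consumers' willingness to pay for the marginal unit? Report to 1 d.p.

Social marginal benefit = demand + MEB = 54.0 - 0.9q.
Set SMB = MC: 54.0 - 0.9q = 23.5 + 1.1q → q* = 15.2500.
Consumer price on the demand curve at q*: 49.0 − 2.4×15.2500 = 12.4000.

P = $12.4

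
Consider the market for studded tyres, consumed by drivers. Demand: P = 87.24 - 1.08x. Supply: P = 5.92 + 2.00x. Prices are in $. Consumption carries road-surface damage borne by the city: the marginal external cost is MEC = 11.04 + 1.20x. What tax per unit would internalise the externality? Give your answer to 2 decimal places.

tax = $30.74 per unit

Social marginal benefit = demand − MEC = 76.20 - 2.28x.
Set SMB = MC: 76.20 - 2.28x = 5.92 + 2.00x → x* = 16.4206.
The Pigouvian tax equals MEC at x*: 11.04 + 1.20×16.4206 = 30.7447.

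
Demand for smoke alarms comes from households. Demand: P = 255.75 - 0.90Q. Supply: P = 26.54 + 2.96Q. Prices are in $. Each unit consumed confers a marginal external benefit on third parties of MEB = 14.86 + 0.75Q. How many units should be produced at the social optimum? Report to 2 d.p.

Q* = 78.48

Social marginal benefit = demand + MEB = 270.61 - 0.15Q.
Set SMB = MC: 270.61 - 0.15Q = 26.54 + 2.96Q → Q* = 78.4791.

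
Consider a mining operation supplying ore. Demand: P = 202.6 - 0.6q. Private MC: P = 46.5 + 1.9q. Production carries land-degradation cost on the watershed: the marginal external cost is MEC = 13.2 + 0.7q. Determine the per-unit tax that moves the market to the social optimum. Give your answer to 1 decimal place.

Social marginal cost = private MC + MEC = 59.7 + 2.6q.
Set SMC = demand: 59.7 + 2.6q = 202.6 - 0.6q → q* = 44.6563.
The Pigouvian tax equals MEC at q*: 13.2 + 0.7×44.6563 = 44.4594.

tax = 44.5 per unit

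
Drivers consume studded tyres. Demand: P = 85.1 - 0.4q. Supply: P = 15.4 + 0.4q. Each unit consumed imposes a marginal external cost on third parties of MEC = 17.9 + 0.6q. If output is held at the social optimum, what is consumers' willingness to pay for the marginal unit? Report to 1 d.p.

Social marginal benefit = demand − MEC = 67.2 - q.
Set SMB = MC: 67.2 - q = 15.4 + 0.4q → q* = 37.0000.
Consumer price on the demand curve at q*: 85.1 − 0.4×37.0000 = 70.3000.

P = 70.3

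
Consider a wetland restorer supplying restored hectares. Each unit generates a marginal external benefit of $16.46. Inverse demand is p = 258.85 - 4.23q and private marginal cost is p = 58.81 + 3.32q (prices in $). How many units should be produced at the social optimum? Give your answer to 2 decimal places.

q* = 28.68

Social marginal cost = private MC − MEB = 42.35 + 3.32q.
Set SMC = demand: 42.35 + 3.32q = 258.85 - 4.23q → q* = 28.6755.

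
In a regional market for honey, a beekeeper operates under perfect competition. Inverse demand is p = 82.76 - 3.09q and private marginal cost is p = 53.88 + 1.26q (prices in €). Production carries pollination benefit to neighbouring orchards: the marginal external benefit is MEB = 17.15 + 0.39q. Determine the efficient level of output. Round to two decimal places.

Social marginal cost = private MC − MEB = 36.73 + 0.87q.
Set SMC = demand: 36.73 + 0.87q = 82.76 - 3.09q → q* = 11.6237.

q* = 11.62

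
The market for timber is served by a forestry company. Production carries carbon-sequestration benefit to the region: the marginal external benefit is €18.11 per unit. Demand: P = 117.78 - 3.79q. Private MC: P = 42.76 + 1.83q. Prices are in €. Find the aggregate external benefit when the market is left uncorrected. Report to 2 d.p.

Market equilibrium (private): 42.76 + 1.83q = 117.78 - 3.79q → q_m = 13.3488.
Total external benefit = MEB × q_m = 18.11 × 13.3488 = 241.7468.

€241.75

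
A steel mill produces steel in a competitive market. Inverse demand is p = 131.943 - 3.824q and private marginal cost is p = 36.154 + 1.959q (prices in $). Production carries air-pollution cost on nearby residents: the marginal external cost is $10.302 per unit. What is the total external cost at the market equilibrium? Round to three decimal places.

Market equilibrium (private): 36.154 + 1.959q = 131.943 - 3.824q → q_m = 16.5639.
Total external cost = MEC × q_m = 10.302 × 16.5639 = 170.6413.

$170.641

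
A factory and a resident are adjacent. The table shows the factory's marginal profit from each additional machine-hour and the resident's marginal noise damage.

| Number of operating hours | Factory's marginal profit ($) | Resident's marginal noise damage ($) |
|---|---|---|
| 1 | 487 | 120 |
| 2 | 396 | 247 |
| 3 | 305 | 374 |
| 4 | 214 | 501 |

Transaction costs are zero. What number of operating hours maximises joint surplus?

2

Bargaining reaches the level where marginal profit last exceeds marginal noise damage.
That holds through level 2 (396 ≥ 247) but not at 3 (305 < 374).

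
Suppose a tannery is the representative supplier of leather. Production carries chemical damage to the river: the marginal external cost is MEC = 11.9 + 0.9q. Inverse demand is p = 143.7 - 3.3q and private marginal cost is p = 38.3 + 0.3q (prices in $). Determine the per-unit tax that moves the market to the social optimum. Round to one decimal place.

tax = $30.6 per unit

Social marginal cost = private MC + MEC = 50.2 + 1.2q.
Set SMC = demand: 50.2 + 1.2q = 143.7 - 3.3q → q* = 20.7778.
The Pigouvian tax equals MEC at q*: 11.9 + 0.9×20.7778 = 30.6000.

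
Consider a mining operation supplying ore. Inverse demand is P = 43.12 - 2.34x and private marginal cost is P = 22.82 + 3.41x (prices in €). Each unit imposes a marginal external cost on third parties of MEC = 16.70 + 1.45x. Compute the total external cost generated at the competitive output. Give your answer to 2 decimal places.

€67.99

Market equilibrium (private): 22.82 + 3.41x = 43.12 - 2.34x → x_m = 3.5304.
Total external cost = ∫₀^{x_m} (16.70 + 1.45x) dx = 16.70×3.5304 + ½×1.45×3.5304² = 67.9939.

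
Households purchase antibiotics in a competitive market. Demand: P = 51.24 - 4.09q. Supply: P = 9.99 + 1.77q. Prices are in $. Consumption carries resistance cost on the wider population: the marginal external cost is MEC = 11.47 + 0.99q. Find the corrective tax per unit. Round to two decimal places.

Social marginal benefit = demand − MEC = 39.77 - 5.08q.
Set SMB = MC: 39.77 - 5.08q = 9.99 + 1.77q → q* = 4.3474.
The Pigouvian tax equals MEC at q*: 11.47 + 0.99×4.3474 = 15.7739.

tax = $15.77 per unit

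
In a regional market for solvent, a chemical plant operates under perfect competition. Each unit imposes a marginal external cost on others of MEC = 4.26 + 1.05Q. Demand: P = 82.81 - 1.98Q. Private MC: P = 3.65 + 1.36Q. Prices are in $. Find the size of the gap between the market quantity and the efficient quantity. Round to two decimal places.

Market equilibrium (private): 3.65 + 1.36Q = 82.81 - 1.98Q → Q_m = 23.7006.
Social marginal cost = private MC + MEC = 7.91 + 2.41Q.
Set SMC = demand: 7.91 + 2.41Q = 82.81 - 1.98Q → Q* = 17.0615.
Gap = |23.7006 − 17.0615| = 6.6391.

6.64 units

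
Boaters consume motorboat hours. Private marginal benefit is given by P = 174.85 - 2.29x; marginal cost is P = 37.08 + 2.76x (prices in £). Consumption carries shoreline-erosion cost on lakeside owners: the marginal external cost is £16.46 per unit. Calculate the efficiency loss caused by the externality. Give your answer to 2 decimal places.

DWL = £26.82

Market equilibrium (private): 37.08 + 2.76x = 174.85 - 2.29x → x_m = 27.2812.
Social marginal benefit = demand − MEC = 158.39 - 2.29x.
Set SMB = MC: 158.39 - 2.29x = 37.08 + 2.76x → x* = 24.0218.
The loss is the area between SMB and MC from x* to x_m; with linear curves that's a triangle of height MEC(x_m).
DWL = ½ × 3.2594 × 16.4600 = 26.8249.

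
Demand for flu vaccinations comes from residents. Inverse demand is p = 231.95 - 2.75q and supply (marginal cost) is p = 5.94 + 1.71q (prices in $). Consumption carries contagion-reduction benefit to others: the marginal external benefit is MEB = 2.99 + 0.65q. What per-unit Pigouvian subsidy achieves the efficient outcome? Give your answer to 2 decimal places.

subsidy = $42.06 per unit

Social marginal benefit = demand + MEB = 234.94 - 2.10q.
Set SMB = MC: 234.94 - 2.10q = 5.94 + 1.71q → q* = 60.1050.
The Pigouvian subsidy equals MEB at q*: 2.99 + 0.65×60.1050 = 42.0583.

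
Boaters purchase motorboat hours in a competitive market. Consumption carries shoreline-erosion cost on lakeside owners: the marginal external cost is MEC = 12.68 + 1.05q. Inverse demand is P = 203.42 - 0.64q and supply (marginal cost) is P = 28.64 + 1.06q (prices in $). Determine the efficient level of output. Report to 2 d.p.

Social marginal benefit = demand − MEC = 190.74 - 1.69q.
Set SMB = MC: 190.74 - 1.69q = 28.64 + 1.06q → q* = 58.9455.

q* = 58.95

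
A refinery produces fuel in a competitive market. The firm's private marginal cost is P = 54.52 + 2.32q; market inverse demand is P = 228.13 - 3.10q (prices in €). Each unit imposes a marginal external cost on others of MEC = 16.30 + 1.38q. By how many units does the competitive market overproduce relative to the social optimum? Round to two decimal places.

Market equilibrium (private): 54.52 + 2.32q = 228.13 - 3.10q → q_m = 32.0314.
Social marginal cost = private MC + MEC = 70.82 + 3.70q.
Set SMC = demand: 70.82 + 3.70q = 228.13 - 3.10q → q* = 23.1338.
Gap = |32.0314 − 23.1338| = 8.8976.

8.90 units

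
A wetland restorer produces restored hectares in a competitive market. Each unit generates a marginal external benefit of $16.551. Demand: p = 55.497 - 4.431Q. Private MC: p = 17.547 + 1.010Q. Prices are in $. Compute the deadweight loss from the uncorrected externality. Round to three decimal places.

DWL = $25.173

Market equilibrium (private): 17.547 + 1.010Q = 55.497 - 4.431Q → Q_m = 6.9748.
Social marginal cost = private MC − MEB = 0.996 + 1.010Q.
Set SMC = demand: 0.996 + 1.010Q = 55.497 - 4.431Q → Q* = 10.0167.
Height of the DWL triangle at Q_m is demand(Q_m) − SMC(Q_m) = MEB(Q_m) = 16.5510.
DWL = ½ × 3.0419 × 16.5510 = 25.1732.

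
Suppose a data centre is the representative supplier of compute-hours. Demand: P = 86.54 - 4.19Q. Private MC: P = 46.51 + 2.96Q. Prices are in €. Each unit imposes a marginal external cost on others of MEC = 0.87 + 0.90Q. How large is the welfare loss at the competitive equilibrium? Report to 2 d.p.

Market equilibrium (private): 46.51 + 2.96Q = 86.54 - 4.19Q → Q_m = 5.5986.
Social marginal cost = private MC + MEC = 47.38 + 3.86Q.
Set SMC = demand: 47.38 + 3.86Q = 86.54 - 4.19Q → Q* = 4.8646.
Height of the DWL triangle at Q_m is SMC(Q_m) − demand(Q_m) = MEC(Q_m) = 5.9087.
DWL = ½ × 0.7340 × 5.9087 = 2.1685.

DWL = €2.17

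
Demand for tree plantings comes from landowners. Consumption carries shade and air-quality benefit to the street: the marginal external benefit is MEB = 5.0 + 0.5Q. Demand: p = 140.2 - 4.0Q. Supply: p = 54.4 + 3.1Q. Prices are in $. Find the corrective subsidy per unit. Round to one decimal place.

subsidy = $11.9 per unit

Social marginal benefit = demand + MEB = 145.2 - 3.5Q.
Set SMB = MC: 145.2 - 3.5Q = 54.4 + 3.1Q → Q* = 13.7576.
The Pigouvian subsidy equals MEB at Q*: 5.0 + 0.5×13.7576 = 11.8788.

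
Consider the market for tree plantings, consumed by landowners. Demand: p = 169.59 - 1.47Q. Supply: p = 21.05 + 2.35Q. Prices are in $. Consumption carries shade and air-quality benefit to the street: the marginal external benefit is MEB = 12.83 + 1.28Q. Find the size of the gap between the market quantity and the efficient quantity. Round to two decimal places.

24.65 units

Market equilibrium (private): 21.05 + 2.35Q = 169.59 - 1.47Q → Q_m = 38.8848.
Social marginal benefit = demand + MEB = 182.42 - 0.19Q.
Set SMB = MC: 182.42 - 0.19Q = 21.05 + 2.35Q → Q* = 63.5315.
Gap = |38.8848 − 63.5315| = 24.6467.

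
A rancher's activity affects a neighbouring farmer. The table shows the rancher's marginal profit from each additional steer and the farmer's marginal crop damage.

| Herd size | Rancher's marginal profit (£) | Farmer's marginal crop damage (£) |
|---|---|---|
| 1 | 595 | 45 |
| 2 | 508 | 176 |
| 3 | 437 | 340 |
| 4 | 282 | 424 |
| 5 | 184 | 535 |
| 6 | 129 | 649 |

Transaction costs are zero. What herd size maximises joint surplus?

Bargaining reaches the level where marginal profit last exceeds marginal crop damage.
That holds through level 3 (437 ≥ 340) but not at 4 (282 < 424).

3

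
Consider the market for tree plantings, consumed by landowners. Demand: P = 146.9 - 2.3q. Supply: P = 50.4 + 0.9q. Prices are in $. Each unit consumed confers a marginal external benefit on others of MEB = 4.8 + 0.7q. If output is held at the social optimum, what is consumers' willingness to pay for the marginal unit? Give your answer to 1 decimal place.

P = $53.7

Social marginal benefit = demand + MEB = 151.7 - 1.6q.
Set SMB = MC: 151.7 - 1.6q = 50.4 + 0.9q → q* = 40.5200.
Consumer price on the demand curve at q*: 146.9 − 2.3×40.5200 = 53.7040.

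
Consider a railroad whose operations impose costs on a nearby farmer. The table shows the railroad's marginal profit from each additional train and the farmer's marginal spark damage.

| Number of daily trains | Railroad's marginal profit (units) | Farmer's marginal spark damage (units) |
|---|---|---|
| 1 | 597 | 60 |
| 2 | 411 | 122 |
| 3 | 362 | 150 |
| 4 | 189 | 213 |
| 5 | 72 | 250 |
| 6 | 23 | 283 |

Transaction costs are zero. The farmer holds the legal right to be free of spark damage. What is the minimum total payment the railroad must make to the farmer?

332

Efficient level: marginal profit ≥ marginal spark damage through level 3, so k* = 3.
With the farmer holding the right, the railroad must at least compensate total damage at k*: 60 + 122 + 150 = 332.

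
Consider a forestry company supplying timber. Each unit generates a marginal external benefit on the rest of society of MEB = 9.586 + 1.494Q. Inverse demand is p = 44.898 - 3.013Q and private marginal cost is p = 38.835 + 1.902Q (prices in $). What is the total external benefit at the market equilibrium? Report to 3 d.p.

Market equilibrium (private): 38.835 + 1.902Q = 44.898 - 3.013Q → Q_m = 1.2336.
Total external benefit = ∫₀^{Q_m} (9.586 + 1.494Q) dQ = 9.586×1.2336 + ½×1.494×1.2336² = 12.9621.

$12.962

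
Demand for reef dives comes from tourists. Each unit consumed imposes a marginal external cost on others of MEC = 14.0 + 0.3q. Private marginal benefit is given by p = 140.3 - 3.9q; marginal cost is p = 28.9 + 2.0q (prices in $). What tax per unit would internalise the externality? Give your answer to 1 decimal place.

Social marginal benefit = demand − MEC = 126.3 - 4.2q.
Set SMB = MC: 126.3 - 4.2q = 28.9 + 2.0q → q* = 15.7097.
The Pigouvian tax equals MEC at q*: 14.0 + 0.3×15.7097 = 18.7129.

tax = $18.7 per unit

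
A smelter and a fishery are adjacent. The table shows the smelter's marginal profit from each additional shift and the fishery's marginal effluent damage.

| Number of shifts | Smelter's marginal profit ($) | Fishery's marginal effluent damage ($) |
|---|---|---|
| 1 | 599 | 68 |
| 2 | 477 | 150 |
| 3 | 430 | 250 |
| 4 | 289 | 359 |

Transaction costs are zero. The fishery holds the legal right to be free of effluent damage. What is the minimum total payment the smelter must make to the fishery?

Efficient level: marginal profit ≥ marginal effluent damage through level 3, so k* = 3.
With the fishery holding the right, the smelter must at least compensate total damage at k*: 68 + 150 + 250 = 468.

$468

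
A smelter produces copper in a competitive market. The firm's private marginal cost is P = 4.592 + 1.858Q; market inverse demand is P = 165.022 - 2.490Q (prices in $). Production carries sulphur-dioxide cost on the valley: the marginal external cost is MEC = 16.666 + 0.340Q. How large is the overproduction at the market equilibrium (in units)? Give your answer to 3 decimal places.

6.231 units

Market equilibrium (private): 4.592 + 1.858Q = 165.022 - 2.490Q → Q_m = 36.8974.
Social marginal cost = private MC + MEC = 21.258 + 2.198Q.
Set SMC = demand: 21.258 + 2.198Q = 165.022 - 2.490Q → Q* = 30.6664.
Gap = |36.8974 − 30.6664| = 6.2310.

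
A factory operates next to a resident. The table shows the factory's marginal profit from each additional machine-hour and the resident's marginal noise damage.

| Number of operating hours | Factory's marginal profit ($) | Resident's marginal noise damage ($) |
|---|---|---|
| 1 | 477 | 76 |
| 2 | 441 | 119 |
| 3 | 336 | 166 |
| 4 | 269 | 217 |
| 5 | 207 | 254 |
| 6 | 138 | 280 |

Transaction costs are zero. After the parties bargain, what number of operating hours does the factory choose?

4

Bargaining reaches the level where marginal profit last exceeds marginal noise damage.
That holds through level 4 (269 ≥ 217) but not at 5 (207 < 254).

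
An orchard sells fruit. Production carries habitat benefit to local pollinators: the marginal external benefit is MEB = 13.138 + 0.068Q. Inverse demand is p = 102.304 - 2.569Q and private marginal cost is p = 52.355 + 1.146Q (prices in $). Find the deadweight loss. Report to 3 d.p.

Market equilibrium (private): 52.355 + 1.146Q = 102.304 - 2.569Q → Q_m = 13.4452.
Social marginal cost = private MC − MEB = 39.217 + 1.078Q.
Set SMC = demand: 39.217 + 1.078Q = 102.304 - 2.569Q → Q* = 17.2983.
Between Q* and Q_m the wedge demand − SMC runs linearly from 0 to MEB(Q_m), so the loss is a triangle.
DWL = ½ × 3.8531 × 14.0523 = 27.0725.

DWL = $27.072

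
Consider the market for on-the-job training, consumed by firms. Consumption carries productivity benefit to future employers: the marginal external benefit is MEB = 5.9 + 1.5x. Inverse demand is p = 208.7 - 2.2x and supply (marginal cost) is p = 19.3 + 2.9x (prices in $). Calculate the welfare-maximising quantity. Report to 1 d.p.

x* = 54.3

Social marginal benefit = demand + MEB = 214.6 - 0.7x.
Set SMB = MC: 214.6 - 0.7x = 19.3 + 2.9x → x* = 54.2500.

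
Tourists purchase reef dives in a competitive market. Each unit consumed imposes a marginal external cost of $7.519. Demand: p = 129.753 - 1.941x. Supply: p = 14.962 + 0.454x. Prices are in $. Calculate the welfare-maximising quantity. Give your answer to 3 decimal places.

x* = 44.790

Social marginal benefit = demand − MEC = 122.234 - 1.941x.
Set SMB = MC: 122.234 - 1.941x = 14.962 + 0.454x → x* = 44.7900.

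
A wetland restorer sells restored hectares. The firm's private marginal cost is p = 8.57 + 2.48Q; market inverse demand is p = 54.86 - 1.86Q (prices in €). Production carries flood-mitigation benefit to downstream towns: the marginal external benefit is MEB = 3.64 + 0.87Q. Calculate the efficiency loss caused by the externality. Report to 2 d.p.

Market equilibrium (private): 8.57 + 2.48Q = 54.86 - 1.86Q → Q_m = 10.6659.
Social marginal cost = private MC − MEB = 4.93 + 1.61Q.
Set SMC = demand: 4.93 + 1.61Q = 54.86 - 1.86Q → Q* = 14.3890.
The welfare-loss triangle has base |Q_m − Q*| and height MEB(Q_m) (the vertical gap between SMC and demand is zero at Q* and MEB at Q_m).
DWL = ½ × 3.7231 × 12.9193 = 24.0499.

DWL = €24.05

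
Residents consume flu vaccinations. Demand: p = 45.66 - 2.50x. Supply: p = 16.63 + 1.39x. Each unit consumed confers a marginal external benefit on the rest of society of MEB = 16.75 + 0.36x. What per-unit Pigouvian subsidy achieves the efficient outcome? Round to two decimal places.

subsidy = 21.42 per unit

Social marginal benefit = demand + MEB = 62.41 - 2.14x.
Set SMB = MC: 62.41 - 2.14x = 16.63 + 1.39x → x* = 12.9688.
The Pigouvian subsidy equals MEB at x*: 16.75 + 0.36×12.9688 = 21.4188.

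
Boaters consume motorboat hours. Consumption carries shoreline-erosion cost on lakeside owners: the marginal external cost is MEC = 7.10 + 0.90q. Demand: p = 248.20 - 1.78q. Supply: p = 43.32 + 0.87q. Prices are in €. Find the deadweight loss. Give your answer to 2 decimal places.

DWL = €828.18

Market equilibrium (private): 43.32 + 0.87q = 248.20 - 1.78q → q_m = 77.3132.
Social marginal benefit = demand − MEC = 241.10 - 2.68q.
Set SMB = MC: 241.10 - 2.68q = 43.32 + 0.87q → q* = 55.7127.
The welfare-loss triangle has base |q_m − q*| and height MEC(q_m) (the vertical gap between SMB and MC is zero at q* and MEC at q_m).
DWL = ½ × 21.6005 × 76.6819 = 828.1837.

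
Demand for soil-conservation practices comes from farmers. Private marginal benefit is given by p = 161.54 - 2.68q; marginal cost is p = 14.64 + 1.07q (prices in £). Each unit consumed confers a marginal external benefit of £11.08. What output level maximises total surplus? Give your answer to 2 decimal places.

q* = 42.13

Social marginal benefit = demand + MEB = 172.62 - 2.68q.
Set SMB = MC: 172.62 - 2.68q = 14.64 + 1.07q → q* = 42.1280.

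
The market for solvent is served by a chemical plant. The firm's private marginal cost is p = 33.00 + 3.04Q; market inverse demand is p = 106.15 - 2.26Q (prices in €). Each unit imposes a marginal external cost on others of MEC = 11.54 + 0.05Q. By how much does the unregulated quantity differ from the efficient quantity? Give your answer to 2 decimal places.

2.29 units

Market equilibrium (private): 33.00 + 3.04Q = 106.15 - 2.26Q → Q_m = 13.8019.
Social marginal cost = private MC + MEC = 44.54 + 3.09Q.
Set SMC = demand: 44.54 + 3.09Q = 106.15 - 2.26Q → Q* = 11.5159.
Gap = |13.8019 − 11.5159| = 2.2860.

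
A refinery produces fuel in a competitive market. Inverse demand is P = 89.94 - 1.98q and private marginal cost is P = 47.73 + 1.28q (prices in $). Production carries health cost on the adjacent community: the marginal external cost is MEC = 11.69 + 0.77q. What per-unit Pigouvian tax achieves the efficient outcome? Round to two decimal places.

tax = $17.52 per unit

Social marginal cost = private MC + MEC = 59.42 + 2.05q.
Set SMC = demand: 59.42 + 2.05q = 89.94 - 1.98q → q* = 7.5732.
The Pigouvian tax equals MEC at q*: 11.69 + 0.77×7.5732 = 17.5214.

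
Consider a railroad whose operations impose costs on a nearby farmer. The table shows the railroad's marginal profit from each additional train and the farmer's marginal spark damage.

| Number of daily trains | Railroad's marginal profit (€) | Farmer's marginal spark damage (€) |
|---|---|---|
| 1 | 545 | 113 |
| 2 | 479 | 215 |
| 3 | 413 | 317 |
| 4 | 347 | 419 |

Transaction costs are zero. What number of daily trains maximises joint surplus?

Bargaining reaches the level where marginal profit last exceeds marginal spark damage.
That holds through level 3 (413 ≥ 317) but not at 4 (347 < 419).

3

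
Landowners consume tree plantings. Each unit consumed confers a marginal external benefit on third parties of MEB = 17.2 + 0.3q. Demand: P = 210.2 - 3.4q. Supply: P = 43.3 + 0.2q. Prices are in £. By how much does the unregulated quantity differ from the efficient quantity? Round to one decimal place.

Market equilibrium (private): 43.3 + 0.2q = 210.2 - 3.4q → q_m = 46.3611.
Social marginal benefit = demand + MEB = 227.4 - 3.1q.
Set SMB = MC: 227.4 - 3.1q = 43.3 + 0.2q → q* = 55.7879.
Gap = |46.3611 − 55.7879| = 9.4268.

9.4 units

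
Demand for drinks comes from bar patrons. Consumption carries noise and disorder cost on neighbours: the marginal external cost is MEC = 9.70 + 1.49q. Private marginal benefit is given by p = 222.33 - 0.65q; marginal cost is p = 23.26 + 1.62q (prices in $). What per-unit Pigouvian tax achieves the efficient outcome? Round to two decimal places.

tax = $84.74 per unit

Social marginal benefit = demand − MEC = 212.63 - 2.14q.
Set SMB = MC: 212.63 - 2.14q = 23.26 + 1.62q → q* = 50.3644.
The Pigouvian tax equals MEC at q*: 9.70 + 1.49×50.3644 = 84.7430.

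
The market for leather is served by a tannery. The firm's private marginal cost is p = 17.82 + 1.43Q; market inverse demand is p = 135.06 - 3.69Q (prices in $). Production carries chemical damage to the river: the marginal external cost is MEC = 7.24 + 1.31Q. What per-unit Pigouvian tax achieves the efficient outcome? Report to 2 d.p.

Social marginal cost = private MC + MEC = 25.06 + 2.74Q.
Set SMC = demand: 25.06 + 2.74Q = 135.06 - 3.69Q → Q* = 17.1073.
The Pigouvian tax equals MEC at Q*: 7.24 + 1.31×17.1073 = 29.6506.

tax = $29.65 per unit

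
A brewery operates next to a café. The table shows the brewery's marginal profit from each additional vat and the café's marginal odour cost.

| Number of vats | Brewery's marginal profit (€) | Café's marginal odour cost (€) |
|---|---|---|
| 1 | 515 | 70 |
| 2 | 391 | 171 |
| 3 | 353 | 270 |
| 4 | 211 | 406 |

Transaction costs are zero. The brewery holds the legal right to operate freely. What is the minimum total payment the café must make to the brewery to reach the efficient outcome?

Left alone the brewery would choose level 4 (marginal profit stays positive).
Efficient level: k* = 3 (marginal profit ≥ marginal odour cost through 3).
The café must at least cover the brewery's forgone profit from cutting 4→3: 211 = 211.

€211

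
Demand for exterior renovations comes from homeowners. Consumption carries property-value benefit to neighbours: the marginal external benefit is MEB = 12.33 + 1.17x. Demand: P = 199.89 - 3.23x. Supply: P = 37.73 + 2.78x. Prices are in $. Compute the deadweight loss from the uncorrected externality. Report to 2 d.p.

DWL = $199.08

Market equilibrium (private): 37.73 + 2.78x = 199.89 - 3.23x → x_m = 26.9817.
Social marginal benefit = demand + MEB = 212.22 - 2.06x.
Set SMB = MC: 212.22 - 2.06x = 37.73 + 2.78x → x* = 36.0517.
The welfare-loss triangle has base |x_m − x*| and height MEB(x_m) (the vertical gap between SMB and MC is zero at x* and MEB at x_m).
DWL = ½ × 9.0700 × 43.8986 = 199.0802.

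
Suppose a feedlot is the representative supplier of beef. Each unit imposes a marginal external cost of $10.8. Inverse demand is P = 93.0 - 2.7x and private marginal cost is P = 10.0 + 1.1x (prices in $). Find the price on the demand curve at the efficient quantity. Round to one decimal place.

P = $41.7

Social marginal cost = private MC + MEC = 20.8 + 1.1x.
Set SMC = demand: 20.8 + 1.1x = 93.0 - 2.7x → x* = 19.0000.
Consumer price on the demand curve at x*: 93.0 − 2.7×19.0000 = 41.7000.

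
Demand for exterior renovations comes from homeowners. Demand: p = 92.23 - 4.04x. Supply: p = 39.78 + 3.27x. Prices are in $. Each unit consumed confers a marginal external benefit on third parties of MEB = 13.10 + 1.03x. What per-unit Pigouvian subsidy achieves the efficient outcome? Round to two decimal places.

subsidy = $23.85 per unit

Social marginal benefit = demand + MEB = 105.33 - 3.01x.
Set SMB = MC: 105.33 - 3.01x = 39.78 + 3.27x → x* = 10.4379.
The Pigouvian subsidy equals MEB at x*: 13.10 + 1.03×10.4379 = 23.8510.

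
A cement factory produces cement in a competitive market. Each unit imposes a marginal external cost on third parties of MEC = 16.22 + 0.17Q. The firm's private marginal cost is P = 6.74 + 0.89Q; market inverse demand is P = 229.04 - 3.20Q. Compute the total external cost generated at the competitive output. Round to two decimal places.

1132.69

Market equilibrium (private): 6.74 + 0.89Q = 229.04 - 3.20Q → Q_m = 54.3521.
Total external cost = ∫₀^{Q_m} (16.22 + 0.17Q) dQ = 16.22×54.3521 + ½×0.17×54.3521² = 1132.6939.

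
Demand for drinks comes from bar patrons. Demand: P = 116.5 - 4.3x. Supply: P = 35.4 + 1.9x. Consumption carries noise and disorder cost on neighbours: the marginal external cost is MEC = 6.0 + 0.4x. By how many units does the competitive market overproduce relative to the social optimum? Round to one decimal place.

Market equilibrium (private): 35.4 + 1.9x = 116.5 - 4.3x → x_m = 13.0806.
Social marginal benefit = demand − MEC = 110.5 - 4.7x.
Set SMB = MC: 110.5 - 4.7x = 35.4 + 1.9x → x* = 11.3788.
Gap = |13.0806 − 11.3788| = 1.7018.

1.7 units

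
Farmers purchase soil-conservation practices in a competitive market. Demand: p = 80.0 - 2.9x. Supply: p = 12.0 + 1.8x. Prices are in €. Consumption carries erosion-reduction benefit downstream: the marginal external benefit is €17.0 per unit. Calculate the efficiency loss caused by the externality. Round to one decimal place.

Market equilibrium (private): 12.0 + 1.8x = 80.0 - 2.9x → x_m = 14.4681.
Social marginal benefit = demand + MEB = 97.0 - 2.9x.
Set SMB = MC: 97.0 - 2.9x = 12.0 + 1.8x → x* = 18.0851.
The loss is the area between SMB and MC from x* to x_m; with linear curves that's a triangle of height MEB(x_m).
DWL = ½ × 3.6170 × 17.0000 = 30.7445.

DWL = €30.7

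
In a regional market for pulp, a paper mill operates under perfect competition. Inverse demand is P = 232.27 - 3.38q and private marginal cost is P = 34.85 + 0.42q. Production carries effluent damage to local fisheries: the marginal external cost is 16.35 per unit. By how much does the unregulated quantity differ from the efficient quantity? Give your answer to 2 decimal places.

4.30 units

Market equilibrium (private): 34.85 + 0.42q = 232.27 - 3.38q → q_m = 51.9526.
Social marginal cost = private MC + MEC = 51.20 + 0.42q.
Set SMC = demand: 51.20 + 0.42q = 232.27 - 3.38q → q* = 47.6500.
Gap = |51.9526 − 47.6500| = 4.3026.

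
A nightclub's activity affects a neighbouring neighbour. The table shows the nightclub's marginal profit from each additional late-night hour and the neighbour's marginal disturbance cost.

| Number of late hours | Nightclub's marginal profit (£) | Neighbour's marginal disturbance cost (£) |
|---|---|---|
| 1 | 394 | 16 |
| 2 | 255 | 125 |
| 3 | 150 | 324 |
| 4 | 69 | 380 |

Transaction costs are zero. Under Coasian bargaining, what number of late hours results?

Bargaining reaches the level where marginal profit last exceeds marginal disturbance cost.
That holds through level 2 (255 ≥ 125) but not at 3 (150 < 324).

2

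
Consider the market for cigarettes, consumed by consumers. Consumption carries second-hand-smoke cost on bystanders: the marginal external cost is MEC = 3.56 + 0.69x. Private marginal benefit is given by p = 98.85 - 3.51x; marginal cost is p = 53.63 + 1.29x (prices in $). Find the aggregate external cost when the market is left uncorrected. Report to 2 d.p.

Market equilibrium (private): 53.63 + 1.29x = 98.85 - 3.51x → x_m = 9.4208.
Total external cost = ∫₀^{x_m} (3.56 + 0.69x) dx = 3.56×9.4208 + ½×0.69×9.4208² = 64.1573.

$64.16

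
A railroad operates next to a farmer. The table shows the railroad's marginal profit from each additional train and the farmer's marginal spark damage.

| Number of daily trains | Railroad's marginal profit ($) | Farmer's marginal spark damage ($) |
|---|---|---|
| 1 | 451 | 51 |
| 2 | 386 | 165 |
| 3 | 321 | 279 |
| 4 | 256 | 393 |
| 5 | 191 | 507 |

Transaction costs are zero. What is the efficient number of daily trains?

Bargaining reaches the level where marginal profit last exceeds marginal spark damage.
That holds through level 3 (321 ≥ 279) but not at 4 (256 < 393).

3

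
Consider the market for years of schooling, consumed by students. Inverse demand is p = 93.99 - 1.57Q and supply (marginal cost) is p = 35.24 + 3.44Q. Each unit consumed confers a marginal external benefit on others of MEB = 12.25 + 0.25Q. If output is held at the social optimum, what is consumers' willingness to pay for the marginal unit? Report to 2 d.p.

Social marginal benefit = demand + MEB = 106.24 - 1.32Q.
Set SMB = MC: 106.24 - 1.32Q = 35.24 + 3.44Q → Q* = 14.9160.
Consumer price on the demand curve at Q*: 93.99 − 1.57×14.9160 = 70.5719.

P = 70.57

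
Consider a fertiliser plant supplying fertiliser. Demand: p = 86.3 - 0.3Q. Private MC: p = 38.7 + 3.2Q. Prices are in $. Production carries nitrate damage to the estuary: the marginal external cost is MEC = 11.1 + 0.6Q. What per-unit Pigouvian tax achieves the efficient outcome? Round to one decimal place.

tax = $16.4 per unit

Social marginal cost = private MC + MEC = 49.8 + 3.8Q.
Set SMC = demand: 49.8 + 3.8Q = 86.3 - 0.3Q → Q* = 8.9024.
The Pigouvian tax equals MEC at Q*: 11.1 + 0.6×8.9024 = 16.4414.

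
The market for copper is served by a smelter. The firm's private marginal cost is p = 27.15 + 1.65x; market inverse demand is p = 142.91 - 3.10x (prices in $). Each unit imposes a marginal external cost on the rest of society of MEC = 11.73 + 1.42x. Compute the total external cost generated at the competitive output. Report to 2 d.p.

$707.55

Market equilibrium (private): 27.15 + 1.65x = 142.91 - 3.10x → x_m = 24.3705.
Total external cost = ∫₀^{x_m} (11.73 + 1.42x) dx = 11.73×24.3705 + ½×1.42×24.3705² = 707.5501.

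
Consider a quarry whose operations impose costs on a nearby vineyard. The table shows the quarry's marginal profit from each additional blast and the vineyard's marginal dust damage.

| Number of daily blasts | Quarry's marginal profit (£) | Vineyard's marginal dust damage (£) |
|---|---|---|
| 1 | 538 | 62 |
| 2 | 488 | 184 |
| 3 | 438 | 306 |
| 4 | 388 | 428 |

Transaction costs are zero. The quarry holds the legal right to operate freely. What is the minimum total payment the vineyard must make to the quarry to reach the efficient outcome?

£388

Left alone the quarry would choose level 4 (marginal profit stays positive).
Efficient level: k* = 3 (marginal profit ≥ marginal dust damage through 3).
The vineyard must at least cover the quarry's forgone profit from cutting 4→3: 388 = 388.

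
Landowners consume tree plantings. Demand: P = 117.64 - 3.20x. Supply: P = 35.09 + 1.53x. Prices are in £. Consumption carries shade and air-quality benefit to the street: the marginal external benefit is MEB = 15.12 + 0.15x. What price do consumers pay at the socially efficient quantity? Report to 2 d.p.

P = £49.40

Social marginal benefit = demand + MEB = 132.76 - 3.05x.
Set SMB = MC: 132.76 - 3.05x = 35.09 + 1.53x → x* = 21.3253.
Consumer price on the demand curve at x*: 117.64 − 3.20×21.3253 = 49.3990.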